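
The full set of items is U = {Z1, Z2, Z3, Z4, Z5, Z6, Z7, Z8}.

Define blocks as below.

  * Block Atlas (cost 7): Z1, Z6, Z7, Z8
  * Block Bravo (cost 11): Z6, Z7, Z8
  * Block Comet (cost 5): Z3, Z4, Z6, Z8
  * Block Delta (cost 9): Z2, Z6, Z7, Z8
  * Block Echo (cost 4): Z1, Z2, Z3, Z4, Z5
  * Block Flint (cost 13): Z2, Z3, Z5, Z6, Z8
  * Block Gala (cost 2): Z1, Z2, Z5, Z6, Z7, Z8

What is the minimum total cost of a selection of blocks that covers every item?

Echo, Gala together cover every item (Echo ∪ Gala = {Z1, Z2, Z3, Z4, Z5, Z6, Z7, Z8}); total cost 4 + 2 = 6.
No covering selection has total cost below 6.

6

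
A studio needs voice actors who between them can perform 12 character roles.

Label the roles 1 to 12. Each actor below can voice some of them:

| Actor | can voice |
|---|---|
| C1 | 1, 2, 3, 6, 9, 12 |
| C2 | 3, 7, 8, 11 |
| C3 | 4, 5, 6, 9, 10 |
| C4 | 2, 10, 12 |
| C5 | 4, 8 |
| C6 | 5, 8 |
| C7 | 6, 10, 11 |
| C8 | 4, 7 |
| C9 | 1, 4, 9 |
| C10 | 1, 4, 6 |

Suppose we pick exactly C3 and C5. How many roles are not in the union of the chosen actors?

6

Union of C3, C5 = {4, 5, 6, 8, 9, 10}.
Not covered: 1, 2, 3, 7, 11, 12 — 6 roles.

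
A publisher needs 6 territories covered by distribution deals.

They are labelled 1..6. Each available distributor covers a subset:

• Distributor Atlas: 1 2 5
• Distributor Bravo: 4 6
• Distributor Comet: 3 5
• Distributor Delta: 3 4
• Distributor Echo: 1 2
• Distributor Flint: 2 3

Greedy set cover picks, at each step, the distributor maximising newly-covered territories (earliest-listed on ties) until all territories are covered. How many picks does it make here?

Greedy: pick Atlas (covers 3 new) → pick Bravo (covers 2 new) → pick Comet (covers 1 new). Total picks: 3.

3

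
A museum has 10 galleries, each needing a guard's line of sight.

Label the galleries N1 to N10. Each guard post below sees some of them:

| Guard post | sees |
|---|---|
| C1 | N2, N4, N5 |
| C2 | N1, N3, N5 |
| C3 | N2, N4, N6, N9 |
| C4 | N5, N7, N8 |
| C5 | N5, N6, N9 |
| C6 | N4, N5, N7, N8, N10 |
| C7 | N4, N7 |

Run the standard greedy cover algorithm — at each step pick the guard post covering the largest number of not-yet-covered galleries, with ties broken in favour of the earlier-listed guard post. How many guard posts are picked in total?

Greedy: pick C6 (covers 5 new) → pick C3 (covers 3 new) → pick C2 (covers 2 new). Total picks: 3.

3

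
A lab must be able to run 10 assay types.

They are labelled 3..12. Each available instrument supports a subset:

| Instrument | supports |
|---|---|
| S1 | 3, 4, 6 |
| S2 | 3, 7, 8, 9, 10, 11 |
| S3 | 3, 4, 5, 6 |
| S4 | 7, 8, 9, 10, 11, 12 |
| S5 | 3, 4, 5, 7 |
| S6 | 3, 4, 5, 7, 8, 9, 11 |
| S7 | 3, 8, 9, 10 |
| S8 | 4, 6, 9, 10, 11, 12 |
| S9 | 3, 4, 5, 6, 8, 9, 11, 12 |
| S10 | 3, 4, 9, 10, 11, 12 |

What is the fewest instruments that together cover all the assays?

2

S2 and S9 together: S2 ∪ S9 = {3, 4, 5, 6, 7, 8, 9, 10, 11, 12} — every assay is covered.
No single instrument has all 10 assays (the largest, S9, has 8), so 2 is optimal.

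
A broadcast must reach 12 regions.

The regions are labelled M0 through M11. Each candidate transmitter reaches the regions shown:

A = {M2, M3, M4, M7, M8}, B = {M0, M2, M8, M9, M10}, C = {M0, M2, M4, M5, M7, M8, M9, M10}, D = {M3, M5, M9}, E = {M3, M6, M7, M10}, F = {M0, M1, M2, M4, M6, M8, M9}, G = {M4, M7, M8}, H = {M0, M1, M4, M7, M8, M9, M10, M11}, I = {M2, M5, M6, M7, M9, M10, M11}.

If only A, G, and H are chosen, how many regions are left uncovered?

Union of A, G, H = {M0, M1, M2, M3, M4, M7, M8, M9, M10, M11}.
Not covered: M5, M6 — 2 regions.

2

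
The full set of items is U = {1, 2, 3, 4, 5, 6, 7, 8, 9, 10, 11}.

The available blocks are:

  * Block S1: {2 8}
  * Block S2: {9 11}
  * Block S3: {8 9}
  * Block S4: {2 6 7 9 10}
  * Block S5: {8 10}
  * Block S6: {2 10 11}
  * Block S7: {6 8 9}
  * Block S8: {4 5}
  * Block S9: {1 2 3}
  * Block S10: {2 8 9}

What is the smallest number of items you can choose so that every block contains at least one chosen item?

4

Take H = {2, 5, 8, 9}. Each listed block contains at least one of these, so H is a hitting set of size 4.
The blocks S2, S5, S8, S9 are pairwise disjoint, so any hitting set needs a separate item for each — at least 4. Hence 4 is optimal.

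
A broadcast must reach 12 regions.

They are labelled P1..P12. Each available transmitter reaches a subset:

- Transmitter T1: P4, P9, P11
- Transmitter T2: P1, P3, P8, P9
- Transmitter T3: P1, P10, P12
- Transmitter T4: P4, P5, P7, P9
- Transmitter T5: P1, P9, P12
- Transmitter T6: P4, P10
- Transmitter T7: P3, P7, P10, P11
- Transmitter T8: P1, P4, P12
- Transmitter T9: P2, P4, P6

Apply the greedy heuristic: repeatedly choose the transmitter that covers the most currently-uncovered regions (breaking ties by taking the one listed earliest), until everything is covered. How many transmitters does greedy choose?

5

Greedy: pick T2 (covers 4 new) → pick T4 (covers 3 new) → pick T3 (covers 2 new) → pick T9 (covers 2 new) → pick T1 (covers 1 new). Total picks: 5.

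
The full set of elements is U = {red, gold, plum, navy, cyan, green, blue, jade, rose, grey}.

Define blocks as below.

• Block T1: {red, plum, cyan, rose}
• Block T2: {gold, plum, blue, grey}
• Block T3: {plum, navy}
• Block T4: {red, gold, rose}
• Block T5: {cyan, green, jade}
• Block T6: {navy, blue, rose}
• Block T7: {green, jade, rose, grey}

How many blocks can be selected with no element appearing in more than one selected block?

T3, T4, T5 are pairwise disjoint (T3={plum,navy}; T4={red,gold,rose}; T5={cyan,green,jade}).
Every remaining block overlaps one of these, and no 4 of the listed blocks are pairwise disjoint, so 3 is the maximum.

3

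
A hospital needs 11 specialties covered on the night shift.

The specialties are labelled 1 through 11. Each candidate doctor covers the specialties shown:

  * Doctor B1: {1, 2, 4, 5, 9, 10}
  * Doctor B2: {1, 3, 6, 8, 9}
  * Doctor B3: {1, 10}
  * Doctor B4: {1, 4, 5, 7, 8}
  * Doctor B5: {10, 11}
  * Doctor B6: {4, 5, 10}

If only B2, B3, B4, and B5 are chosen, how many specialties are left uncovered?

1

Union of B2, B3, B4, B5 = {1, 3, 4, 5, 6, 7, 8, 9, 10, 11}.
Not covered: 2 — 1 specialty.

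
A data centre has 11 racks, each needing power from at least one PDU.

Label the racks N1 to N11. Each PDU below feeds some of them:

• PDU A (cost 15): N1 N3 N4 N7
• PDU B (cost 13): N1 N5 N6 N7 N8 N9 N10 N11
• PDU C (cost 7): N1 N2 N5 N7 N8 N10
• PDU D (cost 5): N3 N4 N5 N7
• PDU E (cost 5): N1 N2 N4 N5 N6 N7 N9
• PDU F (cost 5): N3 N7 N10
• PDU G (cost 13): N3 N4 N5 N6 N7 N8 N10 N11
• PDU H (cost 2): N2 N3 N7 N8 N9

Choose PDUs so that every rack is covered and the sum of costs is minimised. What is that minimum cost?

18

E, G together cover every rack (E ∪ G = {N1, N2, N3, N4, N5, N6, N7, N8, N9, N10, N11}); total cost 5 + 13 = 18.
The greedy pick H, E, F, B costs 25; no covering selection beats 18.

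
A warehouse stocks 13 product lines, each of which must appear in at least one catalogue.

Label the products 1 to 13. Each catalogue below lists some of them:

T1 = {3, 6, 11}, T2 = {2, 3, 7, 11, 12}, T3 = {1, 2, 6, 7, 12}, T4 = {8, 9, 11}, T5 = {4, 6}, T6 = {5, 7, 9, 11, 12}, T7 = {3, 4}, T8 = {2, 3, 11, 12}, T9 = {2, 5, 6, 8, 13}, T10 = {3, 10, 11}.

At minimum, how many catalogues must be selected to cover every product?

T3 and T4 and T5 and T9 and T10 together: T3 ∪ T4 ∪ T5 ∪ T9 ∪ T10 = {1, 2, 3, 4, 5, 6, 7, 8, 9, 10, 11, 12, 13} — every product is covered.
No 4 of the 10 catalogues cover everything (all 210 combinations miss at least one product), so 5 is optimal.

5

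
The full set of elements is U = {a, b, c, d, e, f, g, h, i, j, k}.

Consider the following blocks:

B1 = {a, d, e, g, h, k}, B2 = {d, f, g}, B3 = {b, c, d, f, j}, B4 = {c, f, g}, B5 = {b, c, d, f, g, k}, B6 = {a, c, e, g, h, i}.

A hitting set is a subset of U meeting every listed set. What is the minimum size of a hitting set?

The 2 elements {d, g} hit every block.
No single element lies in every block, so at least 2 are needed and 2 is optimal.

2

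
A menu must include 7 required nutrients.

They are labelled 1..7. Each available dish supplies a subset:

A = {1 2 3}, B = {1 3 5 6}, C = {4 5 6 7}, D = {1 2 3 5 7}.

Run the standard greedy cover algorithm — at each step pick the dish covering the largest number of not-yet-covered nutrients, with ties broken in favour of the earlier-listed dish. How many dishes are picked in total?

Greedy: pick D (covers 5 new) → pick C (covers 2 new). Total picks: 2.

2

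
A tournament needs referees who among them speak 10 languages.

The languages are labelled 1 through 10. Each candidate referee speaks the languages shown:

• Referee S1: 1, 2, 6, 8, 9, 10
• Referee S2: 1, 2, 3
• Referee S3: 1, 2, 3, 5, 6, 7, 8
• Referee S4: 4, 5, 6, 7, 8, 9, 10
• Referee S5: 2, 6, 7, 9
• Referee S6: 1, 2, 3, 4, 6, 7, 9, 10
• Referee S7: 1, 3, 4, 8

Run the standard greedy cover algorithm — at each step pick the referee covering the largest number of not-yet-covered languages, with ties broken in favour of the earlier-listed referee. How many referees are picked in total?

2

Greedy: pick S6 (covers 8 new) → pick S3 (covers 2 new). Total picks: 2.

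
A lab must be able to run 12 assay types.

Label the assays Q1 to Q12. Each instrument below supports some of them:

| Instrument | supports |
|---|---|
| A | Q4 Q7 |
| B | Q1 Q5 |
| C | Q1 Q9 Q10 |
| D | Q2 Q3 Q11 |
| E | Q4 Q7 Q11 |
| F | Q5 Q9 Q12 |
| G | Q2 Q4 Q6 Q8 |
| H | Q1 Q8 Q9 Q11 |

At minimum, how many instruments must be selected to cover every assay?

Take {A, C, D, F, G}. Their union is {Q1, Q2, Q3, Q4, Q5, Q6, Q7, Q8, Q9, Q10, Q11, Q12}, which is all 12 assays.
No 4 of the 8 instruments cover everything (all 70 combinations miss at least one assay), so 5 is optimal.

5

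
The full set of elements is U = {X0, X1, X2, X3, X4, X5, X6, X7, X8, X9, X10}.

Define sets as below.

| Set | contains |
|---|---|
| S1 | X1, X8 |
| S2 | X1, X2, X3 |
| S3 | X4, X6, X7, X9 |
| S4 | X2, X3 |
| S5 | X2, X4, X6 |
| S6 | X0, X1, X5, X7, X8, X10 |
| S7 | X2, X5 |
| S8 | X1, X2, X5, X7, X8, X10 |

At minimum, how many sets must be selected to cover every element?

3

S3 and S4 and S6 together: S3 ∪ S4 ∪ S6 = {X0, X1, X2, X3, X4, X5, X6, X7, X8, X9, X10} — every element is covered.
Only S6 contains X0, so S6 is forced; the remaining 5 elements need at least 2 more sets (each remaining set adds at most 3) — so at least 3 sets are needed, and 3 is optimal.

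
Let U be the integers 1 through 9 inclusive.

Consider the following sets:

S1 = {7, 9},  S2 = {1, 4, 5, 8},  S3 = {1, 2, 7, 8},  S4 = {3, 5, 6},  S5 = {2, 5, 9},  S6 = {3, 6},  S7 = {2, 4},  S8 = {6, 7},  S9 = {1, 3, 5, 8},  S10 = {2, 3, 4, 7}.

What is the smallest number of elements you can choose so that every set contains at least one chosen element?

4

The 4 elements {2, 3, 7, 8} hit every set.
No choice of 3 elements meets every set, so 4 is the minimum.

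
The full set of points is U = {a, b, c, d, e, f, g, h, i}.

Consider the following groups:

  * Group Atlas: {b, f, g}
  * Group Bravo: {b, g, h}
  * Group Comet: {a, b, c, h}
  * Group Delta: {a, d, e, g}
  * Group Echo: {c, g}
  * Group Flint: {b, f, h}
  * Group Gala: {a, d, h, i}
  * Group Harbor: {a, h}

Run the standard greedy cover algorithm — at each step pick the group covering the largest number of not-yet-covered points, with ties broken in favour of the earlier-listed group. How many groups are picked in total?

Greedy: pick Comet (covers 4 new) → pick Delta (covers 3 new) → pick Atlas (covers 1 new) → pick Gala (covers 1 new). Total picks: 4.

4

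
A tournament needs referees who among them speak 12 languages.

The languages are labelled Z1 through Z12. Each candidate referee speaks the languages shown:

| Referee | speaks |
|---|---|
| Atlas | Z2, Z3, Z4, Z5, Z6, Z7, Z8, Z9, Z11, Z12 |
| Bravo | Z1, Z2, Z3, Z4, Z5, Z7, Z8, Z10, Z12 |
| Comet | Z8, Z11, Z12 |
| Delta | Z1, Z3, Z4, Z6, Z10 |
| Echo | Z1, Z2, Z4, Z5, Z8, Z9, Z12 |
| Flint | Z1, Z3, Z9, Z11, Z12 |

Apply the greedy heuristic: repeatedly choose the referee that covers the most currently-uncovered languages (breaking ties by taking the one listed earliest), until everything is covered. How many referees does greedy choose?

Greedy: pick Atlas (covers 10 new) → pick Bravo (covers 2 new). Total picks: 2.

2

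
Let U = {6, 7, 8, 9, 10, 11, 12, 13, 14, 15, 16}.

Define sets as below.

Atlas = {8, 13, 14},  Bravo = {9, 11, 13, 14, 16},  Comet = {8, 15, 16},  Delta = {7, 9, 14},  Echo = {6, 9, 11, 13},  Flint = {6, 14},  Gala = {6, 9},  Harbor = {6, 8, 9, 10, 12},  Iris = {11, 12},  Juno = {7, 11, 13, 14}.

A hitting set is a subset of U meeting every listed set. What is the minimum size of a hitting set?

The 4 items {8, 9, 12, 14} hit every set.
No choice of 3 items meets every set, so 4 is the minimum.

4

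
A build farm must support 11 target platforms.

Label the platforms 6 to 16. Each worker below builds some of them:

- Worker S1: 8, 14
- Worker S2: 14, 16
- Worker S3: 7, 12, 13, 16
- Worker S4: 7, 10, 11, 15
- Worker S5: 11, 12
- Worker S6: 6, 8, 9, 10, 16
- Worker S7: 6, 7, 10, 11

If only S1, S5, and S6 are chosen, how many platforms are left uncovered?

3

Union of S1, S5, S6 = {6, 8, 9, 10, 11, 12, 14, 16}.
Not covered: 7, 13, 15 — 3 platforms.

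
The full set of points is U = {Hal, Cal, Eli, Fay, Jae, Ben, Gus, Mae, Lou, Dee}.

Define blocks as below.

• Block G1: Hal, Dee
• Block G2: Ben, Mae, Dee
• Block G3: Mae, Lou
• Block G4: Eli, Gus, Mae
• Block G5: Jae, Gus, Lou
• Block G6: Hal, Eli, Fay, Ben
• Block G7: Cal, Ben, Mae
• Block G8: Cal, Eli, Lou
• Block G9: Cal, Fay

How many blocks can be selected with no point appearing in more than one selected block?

G2, G5, G9 are pairwise disjoint (G2={Ben,Mae,Dee}; G5={Jae,Gus,Lou}; G9={Cal,Fay}).
Every remaining block overlaps one of these, and no 4 of the listed blocks are pairwise disjoint, so 3 is the maximum.

3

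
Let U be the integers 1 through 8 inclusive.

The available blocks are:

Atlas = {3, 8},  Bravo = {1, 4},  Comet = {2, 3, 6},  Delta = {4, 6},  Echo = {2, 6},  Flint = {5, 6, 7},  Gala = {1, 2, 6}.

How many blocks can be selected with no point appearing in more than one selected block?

Atlas, Bravo, Echo are pairwise disjoint (Atlas={3,8}; Bravo={1,4}; Echo={2,6}).
Every remaining block overlaps one of these, and no 4 of the listed blocks are pairwise disjoint, so 3 is the maximum.

3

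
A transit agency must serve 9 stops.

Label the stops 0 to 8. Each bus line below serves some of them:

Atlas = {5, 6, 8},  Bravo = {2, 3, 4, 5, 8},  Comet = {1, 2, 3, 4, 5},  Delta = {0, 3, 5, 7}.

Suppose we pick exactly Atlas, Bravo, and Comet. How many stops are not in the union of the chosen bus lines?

2

Union of Atlas, Bravo, Comet = {1, 2, 3, 4, 5, 6, 8}.
Not covered: 0, 7 — 2 stops.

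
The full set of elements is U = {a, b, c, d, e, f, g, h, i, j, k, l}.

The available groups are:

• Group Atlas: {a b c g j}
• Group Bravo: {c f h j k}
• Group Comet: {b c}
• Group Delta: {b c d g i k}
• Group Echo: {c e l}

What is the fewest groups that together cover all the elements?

4

Atlas, Bravo, Delta, and Echo cover everything between them: the union {a, b, c, d, e, f, g, h, i, j, k, l} is all of U.
Only Atlas contains a, so Atlas is forced; the remaining 7 elements need at least 3 more groups (each remaining group adds at most 3) — so at least 4 groups are needed, and 4 is optimal.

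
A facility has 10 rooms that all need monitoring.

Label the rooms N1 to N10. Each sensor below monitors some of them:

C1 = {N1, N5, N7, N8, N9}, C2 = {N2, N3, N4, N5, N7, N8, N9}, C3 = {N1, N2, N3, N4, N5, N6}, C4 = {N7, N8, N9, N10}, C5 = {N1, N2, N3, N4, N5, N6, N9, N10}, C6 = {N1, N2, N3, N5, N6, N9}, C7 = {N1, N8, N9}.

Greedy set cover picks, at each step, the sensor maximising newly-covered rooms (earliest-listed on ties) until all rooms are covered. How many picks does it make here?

Greedy: pick C5 (covers 8 new) → pick C1 (covers 2 new). Total picks: 2.

2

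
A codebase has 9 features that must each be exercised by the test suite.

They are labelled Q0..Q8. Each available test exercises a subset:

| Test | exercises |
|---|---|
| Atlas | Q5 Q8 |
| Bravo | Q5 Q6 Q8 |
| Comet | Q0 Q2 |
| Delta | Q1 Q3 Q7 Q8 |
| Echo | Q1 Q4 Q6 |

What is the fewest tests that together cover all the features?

Bravo and Comet and Delta and Echo together: Bravo ∪ Comet ∪ Delta ∪ Echo = {Q0, Q1, Q2, Q3, Q4, Q5, Q6, Q7, Q8} — every feature is covered.
Only Delta contains Q3, so Delta is forced; the remaining 5 features need at least 3 more tests (each remaining test adds at most 2) — so at least 4 tests are needed, and 4 is optimal.

4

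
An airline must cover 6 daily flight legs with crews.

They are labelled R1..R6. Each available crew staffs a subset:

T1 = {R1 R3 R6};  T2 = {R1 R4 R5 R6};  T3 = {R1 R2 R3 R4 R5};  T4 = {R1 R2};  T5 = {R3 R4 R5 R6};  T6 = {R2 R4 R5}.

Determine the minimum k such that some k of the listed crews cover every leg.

2

Take {T3, T5}. Their union is {R1, R2, R3, R4, R5, R6}, which is all 6 legs.
No single crew has all 6 legs (the largest, T3, has 5), so 2 is optimal.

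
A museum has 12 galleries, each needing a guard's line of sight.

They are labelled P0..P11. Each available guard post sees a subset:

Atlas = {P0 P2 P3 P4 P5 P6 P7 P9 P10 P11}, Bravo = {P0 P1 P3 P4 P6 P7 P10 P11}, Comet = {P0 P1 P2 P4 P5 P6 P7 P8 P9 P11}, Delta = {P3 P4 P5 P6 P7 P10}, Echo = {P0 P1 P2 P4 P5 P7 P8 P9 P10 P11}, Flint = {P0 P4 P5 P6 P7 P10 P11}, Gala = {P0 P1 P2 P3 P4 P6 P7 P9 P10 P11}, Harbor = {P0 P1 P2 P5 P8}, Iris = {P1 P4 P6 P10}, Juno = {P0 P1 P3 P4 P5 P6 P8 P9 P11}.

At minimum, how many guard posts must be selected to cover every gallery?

2

Comet and Gala together: Comet ∪ Gala = {P0, P1, P2, P3, P4, P5, P6, P7, P8, P9, P10, P11} — every gallery is covered.
No single guard post has all 12 galleries (the largest, Atlas, has 10), so 2 is optimal.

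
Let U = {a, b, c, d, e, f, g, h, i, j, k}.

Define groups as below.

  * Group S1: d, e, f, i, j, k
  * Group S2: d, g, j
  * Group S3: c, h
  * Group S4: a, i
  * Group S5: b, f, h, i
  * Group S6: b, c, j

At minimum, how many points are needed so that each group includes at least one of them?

3

The 3 points {a, h, j} hit every group.
The groups S2, S3, S4 are pairwise disjoint, so any hitting set needs a separate point for each — at least 3. Hence 3 is optimal.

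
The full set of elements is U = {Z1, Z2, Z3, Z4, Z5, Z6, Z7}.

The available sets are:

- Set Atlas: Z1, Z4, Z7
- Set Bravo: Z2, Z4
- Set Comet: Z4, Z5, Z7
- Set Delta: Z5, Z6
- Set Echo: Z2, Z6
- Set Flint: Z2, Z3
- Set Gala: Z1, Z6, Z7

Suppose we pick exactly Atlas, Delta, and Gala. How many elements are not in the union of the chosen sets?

2

Union of Atlas, Delta, Gala = {Z1, Z4, Z5, Z6, Z7}.
Not covered: Z2, Z3 — 2 elements.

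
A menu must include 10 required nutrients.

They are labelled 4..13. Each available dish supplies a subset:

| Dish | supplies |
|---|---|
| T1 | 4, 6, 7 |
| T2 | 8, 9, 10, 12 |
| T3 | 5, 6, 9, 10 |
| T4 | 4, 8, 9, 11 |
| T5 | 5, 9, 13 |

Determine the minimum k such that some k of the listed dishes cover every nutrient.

4

T1 and T2 and T4 and T5 together: T1 ∪ T2 ∪ T4 ∪ T5 = {4, 5, 6, 7, 8, 9, 10, 11, 12, 13} — every nutrient is covered.
Only T5 contains 13, so T5 is forced; the remaining 7 nutrients need at least 3 more dishes (each remaining dish adds at most 3) — so at least 4 dishes are needed, and 4 is optimal.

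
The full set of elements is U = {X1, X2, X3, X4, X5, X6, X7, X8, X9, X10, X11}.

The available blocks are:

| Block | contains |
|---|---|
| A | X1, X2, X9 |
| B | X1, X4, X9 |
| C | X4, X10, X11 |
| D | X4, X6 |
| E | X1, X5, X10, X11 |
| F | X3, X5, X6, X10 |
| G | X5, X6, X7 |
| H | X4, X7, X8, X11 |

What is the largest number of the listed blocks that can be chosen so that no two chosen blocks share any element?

A, C, G are pairwise disjoint (A={X1,X2,X9}; C={X4,X10,X11}; G={X5,X6,X7}).
Every remaining block overlaps one of these, and no 4 of the listed blocks are pairwise disjoint, so 3 is the maximum.

3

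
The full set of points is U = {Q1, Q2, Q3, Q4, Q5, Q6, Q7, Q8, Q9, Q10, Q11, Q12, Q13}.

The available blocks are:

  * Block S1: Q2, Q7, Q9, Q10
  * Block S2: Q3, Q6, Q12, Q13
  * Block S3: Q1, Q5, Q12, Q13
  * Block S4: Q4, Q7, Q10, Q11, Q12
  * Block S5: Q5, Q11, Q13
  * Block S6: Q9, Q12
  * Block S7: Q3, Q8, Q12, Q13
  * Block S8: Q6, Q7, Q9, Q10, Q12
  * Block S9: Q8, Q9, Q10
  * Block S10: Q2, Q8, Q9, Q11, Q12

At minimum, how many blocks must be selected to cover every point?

Take {S2, S3, S4, S10}. Their union is {Q1, Q2, Q3, Q4, Q5, Q6, Q7, Q8, Q9, Q10, Q11, Q12, Q13}, which is all 13 points.
Only S3 contains Q1, so S3 is forced; the remaining 9 points need at least 3 more blocks (each remaining block adds at most 4) — so at least 4 blocks are needed, and 4 is optimal.

4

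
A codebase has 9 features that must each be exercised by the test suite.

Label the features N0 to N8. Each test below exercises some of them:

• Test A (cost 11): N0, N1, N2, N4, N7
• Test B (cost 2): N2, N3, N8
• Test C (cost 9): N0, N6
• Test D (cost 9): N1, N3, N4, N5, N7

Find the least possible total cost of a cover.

B, C, D together cover every feature (B ∪ C ∪ D = {N0, N1, N2, N3, N4, N5, N6, N7, N8}); total cost 2 + 9 + 9 = 20.
No covering selection has total cost below 20.

20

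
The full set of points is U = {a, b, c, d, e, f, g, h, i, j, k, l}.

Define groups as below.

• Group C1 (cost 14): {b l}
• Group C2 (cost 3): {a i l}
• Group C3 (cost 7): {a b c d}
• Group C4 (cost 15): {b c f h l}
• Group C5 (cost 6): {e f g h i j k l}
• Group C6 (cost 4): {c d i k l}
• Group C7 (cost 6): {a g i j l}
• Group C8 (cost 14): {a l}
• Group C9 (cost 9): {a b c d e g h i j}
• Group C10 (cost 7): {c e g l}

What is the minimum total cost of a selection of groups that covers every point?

C3, C5 together cover every point (C3 ∪ C5 = {a, b, c, d, e, f, g, h, i, j, k, l}); total cost 7 + 6 = 13.
No covering selection has total cost below 13.

13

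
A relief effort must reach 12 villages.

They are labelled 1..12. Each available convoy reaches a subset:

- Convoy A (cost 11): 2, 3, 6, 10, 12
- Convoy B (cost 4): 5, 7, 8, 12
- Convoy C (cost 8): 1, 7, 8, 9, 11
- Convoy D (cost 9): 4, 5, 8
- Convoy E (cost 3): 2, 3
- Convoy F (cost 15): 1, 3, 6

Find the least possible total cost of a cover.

A, C, D together cover every village (A ∪ C ∪ D = {1, 2, 3, 4, 5, 6, 7, 8, 9, 10, 11, 12}); total cost 11 + 8 + 9 = 28.
The greedy pick B, E, C, A, D costs 35; no covering selection beats 28.

28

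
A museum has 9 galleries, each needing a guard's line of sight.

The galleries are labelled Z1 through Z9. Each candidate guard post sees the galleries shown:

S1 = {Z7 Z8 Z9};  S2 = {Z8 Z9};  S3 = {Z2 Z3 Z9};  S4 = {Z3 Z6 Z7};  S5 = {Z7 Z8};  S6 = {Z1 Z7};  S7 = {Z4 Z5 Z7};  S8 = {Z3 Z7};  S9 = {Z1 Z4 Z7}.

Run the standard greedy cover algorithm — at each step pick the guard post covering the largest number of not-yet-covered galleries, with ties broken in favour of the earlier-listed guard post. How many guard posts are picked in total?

5

Greedy: pick S1 (covers 3 new) → pick S3 (covers 2 new) → pick S7 (covers 2 new) → pick S4 (covers 1 new) → pick S6 (covers 1 new). Total picks: 5.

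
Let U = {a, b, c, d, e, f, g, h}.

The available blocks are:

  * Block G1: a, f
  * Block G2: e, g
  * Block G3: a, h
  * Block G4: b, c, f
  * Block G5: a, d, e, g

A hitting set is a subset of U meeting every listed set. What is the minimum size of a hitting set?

T = {f, g, h} meets every block (each contains at least one member of T), and |T| = 3.
The blocks G2, G3, G4 are pairwise disjoint, so any hitting set needs a separate point for each — at least 3. Hence 3 is optimal.

3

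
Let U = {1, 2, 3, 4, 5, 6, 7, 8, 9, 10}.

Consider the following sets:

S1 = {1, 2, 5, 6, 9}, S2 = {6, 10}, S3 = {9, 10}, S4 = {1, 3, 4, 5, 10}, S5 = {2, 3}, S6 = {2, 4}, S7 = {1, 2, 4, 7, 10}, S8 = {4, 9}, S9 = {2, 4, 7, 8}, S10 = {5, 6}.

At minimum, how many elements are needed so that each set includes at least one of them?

H = {3, 4, 6, 10} meets every set (each contains at least one member of H), and |H| = 4.
No choice of 3 elements meets every set, so 4 is the minimum.

4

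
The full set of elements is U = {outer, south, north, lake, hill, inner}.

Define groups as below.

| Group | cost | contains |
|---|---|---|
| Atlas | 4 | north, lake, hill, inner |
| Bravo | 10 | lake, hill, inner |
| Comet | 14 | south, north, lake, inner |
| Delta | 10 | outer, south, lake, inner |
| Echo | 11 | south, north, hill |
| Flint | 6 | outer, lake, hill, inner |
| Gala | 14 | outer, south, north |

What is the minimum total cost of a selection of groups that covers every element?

Atlas, Delta together cover every element (Atlas ∪ Delta = {outer, south, north, lake, hill, inner}); total cost 4 + 10 = 14.
No covering selection has total cost below 14.

14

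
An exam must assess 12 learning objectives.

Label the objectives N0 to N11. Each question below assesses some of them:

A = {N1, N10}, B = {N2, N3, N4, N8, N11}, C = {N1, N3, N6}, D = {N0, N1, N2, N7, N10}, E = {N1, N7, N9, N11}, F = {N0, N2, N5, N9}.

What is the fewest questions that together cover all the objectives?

4

B and C and D and F together: B ∪ C ∪ D ∪ F = {N0, N1, N2, N3, N4, N5, N6, N7, N8, N9, N10, N11} — every objective is covered.
Only C contains N6, so C is forced; the remaining 9 objectives need at least 3 more questions (each remaining question adds at most 4) — so at least 4 questions are needed, and 4 is optimal.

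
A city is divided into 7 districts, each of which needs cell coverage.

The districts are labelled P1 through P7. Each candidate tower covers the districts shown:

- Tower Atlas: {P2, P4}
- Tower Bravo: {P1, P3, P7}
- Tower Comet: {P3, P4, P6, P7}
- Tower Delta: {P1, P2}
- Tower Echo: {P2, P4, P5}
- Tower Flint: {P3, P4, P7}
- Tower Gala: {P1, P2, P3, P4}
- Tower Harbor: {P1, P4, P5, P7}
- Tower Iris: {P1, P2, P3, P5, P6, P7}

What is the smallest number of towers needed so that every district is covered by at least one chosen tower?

Comet and Iris together: Comet ∪ Iris = {P1, P2, P3, P4, P5, P6, P7} — every district is covered.
No single tower has all 7 districts (the largest, Iris, has 6), so 2 is optimal.

2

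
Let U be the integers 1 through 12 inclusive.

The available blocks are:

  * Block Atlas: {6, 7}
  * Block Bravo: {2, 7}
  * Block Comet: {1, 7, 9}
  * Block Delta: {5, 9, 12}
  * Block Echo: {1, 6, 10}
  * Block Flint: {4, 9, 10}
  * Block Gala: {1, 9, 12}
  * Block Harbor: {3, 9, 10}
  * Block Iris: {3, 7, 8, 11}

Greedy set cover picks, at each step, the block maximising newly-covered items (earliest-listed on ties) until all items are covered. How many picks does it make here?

5

Greedy: pick Iris (covers 4 new) → pick Delta (covers 3 new) → pick Echo (covers 3 new) → pick Bravo (covers 1 new) → pick Flint (covers 1 new). Total picks: 5.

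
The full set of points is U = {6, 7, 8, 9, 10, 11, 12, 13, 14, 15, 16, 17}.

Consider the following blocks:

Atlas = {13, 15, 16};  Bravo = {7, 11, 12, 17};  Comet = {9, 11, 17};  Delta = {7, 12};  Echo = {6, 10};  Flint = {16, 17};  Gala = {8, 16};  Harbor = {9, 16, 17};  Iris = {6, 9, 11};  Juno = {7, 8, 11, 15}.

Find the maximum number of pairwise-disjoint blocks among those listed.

Comet, Delta, Echo, Gala are pairwise disjoint (Comet={9,11,17}; Delta={7,12}; Echo={6,10}; Gala={8,16}).
Every remaining block overlaps one of these, and no 5 of the listed blocks are pairwise disjoint, so 4 is the maximum.

4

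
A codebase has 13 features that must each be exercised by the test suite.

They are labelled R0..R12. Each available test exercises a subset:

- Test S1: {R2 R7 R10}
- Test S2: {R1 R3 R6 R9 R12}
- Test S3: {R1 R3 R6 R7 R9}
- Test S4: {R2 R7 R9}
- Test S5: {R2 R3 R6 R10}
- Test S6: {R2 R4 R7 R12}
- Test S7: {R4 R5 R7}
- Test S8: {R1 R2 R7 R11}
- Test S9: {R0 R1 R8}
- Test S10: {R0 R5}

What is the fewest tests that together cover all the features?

S2 and S5 and S7 and S8 and S9 together: S2 ∪ S5 ∪ S7 ∪ S8 ∪ S9 = {R0, R1, R2, R3, R4, R5, R6, R7, R8, R9, R10, R11, R12} — every feature is covered.
No 4 of the 10 tests cover everything (all 210 combinations miss at least one feature), so 5 is optimal.

5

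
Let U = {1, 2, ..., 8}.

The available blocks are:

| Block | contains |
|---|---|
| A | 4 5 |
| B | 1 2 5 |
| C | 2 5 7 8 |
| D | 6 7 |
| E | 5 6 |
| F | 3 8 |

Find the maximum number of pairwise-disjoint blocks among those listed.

3

B, D, F are pairwise disjoint (B={1,2,5}; D={6,7}; F={3,8}).
Every remaining block overlaps one of these, and no 4 of the listed blocks are pairwise disjoint, so 3 is the maximum.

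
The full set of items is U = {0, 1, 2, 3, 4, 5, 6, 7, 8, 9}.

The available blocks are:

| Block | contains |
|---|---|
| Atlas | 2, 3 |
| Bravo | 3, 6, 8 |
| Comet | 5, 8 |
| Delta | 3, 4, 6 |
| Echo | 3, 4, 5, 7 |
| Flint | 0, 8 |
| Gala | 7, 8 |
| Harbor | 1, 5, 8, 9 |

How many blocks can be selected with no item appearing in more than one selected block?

2

Atlas, Harbor are pairwise disjoint (Atlas={2,3}; Harbor={1,5,8,9}).
Every remaining block overlaps one of these, and no 3 of the listed blocks are pairwise disjoint, so 2 is the maximum.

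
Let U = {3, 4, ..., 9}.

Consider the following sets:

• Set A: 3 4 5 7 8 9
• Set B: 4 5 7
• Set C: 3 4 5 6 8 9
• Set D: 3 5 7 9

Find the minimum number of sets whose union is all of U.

2

A and C cover everything between them: the union {3, 4, 5, 6, 7, 8, 9} is all of U.
No single set has all 7 items (the largest, A, has 6), so 2 is optimal.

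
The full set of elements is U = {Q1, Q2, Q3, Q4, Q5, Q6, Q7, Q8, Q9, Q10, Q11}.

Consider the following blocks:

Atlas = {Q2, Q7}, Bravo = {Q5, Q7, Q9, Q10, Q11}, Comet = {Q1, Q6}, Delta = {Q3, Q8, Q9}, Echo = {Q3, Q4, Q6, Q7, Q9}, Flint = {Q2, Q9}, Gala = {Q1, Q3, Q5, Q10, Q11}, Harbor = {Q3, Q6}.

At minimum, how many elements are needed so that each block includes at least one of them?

4

H = {Q1, Q2, Q6, Q9} meets every block (each contains at least one member of H), and |H| = 4.
No choice of 3 elements meets every block, so 4 is the minimum.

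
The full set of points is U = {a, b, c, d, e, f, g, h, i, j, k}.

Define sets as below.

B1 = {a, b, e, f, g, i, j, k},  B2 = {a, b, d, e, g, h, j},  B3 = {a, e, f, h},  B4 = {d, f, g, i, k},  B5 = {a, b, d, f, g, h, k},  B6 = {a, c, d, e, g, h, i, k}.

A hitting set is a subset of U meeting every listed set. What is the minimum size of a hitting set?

2

Take T = {a, d}. Each listed set contains at least one of these, so T is a hitting set of size 2.
No single point lies in every set, so at least 2 are needed and 2 is optimal.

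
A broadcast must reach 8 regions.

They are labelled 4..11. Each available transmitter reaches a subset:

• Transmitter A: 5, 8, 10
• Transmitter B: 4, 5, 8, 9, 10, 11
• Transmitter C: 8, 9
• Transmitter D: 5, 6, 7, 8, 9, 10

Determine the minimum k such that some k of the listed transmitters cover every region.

2

B and D together: B ∪ D = {4, 5, 6, 7, 8, 9, 10, 11} — every region is covered.
No single transmitter has all 8 regions (the largest, B, has 6), so 2 is optimal.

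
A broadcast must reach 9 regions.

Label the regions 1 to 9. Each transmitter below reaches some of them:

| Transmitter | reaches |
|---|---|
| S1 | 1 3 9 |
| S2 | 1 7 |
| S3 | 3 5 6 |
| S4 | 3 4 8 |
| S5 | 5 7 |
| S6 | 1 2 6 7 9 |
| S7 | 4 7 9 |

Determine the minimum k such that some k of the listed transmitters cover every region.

S3 and S4 and S6 together: S3 ∪ S4 ∪ S6 = {1, 2, 3, 4, 5, 6, 7, 8, 9} — every region is covered.
Only S6 contains 2, so S6 is forced; the remaining 4 regions need at least 2 more transmitters (each remaining transmitter adds at most 3) — so at least 3 transmitters are needed, and 3 is optimal.

3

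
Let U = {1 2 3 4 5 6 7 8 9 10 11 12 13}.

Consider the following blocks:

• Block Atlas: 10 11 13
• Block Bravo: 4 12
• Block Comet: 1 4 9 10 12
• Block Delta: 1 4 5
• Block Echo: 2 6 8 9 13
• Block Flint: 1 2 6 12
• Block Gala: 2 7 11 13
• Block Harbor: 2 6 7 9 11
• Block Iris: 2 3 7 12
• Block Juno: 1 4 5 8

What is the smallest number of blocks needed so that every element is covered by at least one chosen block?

Atlas, Delta, Echo, and Iris cover everything between them: the union {1, 2, 3, 4, 5, 6, 7, 8, 9, 10, 11, 12, 13} is all of U.
Only Iris contains 3, so Iris is forced; the remaining 9 elements need at least 3 more blocks (each remaining block adds at most 4) — so at least 4 blocks are needed, and 4 is optimal.

4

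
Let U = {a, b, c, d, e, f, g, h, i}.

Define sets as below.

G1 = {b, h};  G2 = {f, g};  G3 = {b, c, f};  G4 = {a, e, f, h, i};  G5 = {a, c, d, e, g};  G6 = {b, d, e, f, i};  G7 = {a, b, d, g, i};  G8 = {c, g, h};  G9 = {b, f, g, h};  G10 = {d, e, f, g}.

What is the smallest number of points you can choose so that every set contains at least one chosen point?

T = {b, e, g} meets every set (each contains at least one member of T), and |T| = 3.
No choice of 2 points meets every set, so 3 is the minimum.

3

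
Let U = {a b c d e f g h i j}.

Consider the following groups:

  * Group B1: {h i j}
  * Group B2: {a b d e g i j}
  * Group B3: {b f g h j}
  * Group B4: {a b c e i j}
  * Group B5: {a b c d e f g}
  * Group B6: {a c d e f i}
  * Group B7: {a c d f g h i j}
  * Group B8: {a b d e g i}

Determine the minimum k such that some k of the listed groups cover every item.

2

Take {B5, B7}. Their union is {a, b, c, d, e, f, g, h, i, j}, which is all 10 items.
No single group has all 10 items (the largest, B7, has 8), so 2 is optimal.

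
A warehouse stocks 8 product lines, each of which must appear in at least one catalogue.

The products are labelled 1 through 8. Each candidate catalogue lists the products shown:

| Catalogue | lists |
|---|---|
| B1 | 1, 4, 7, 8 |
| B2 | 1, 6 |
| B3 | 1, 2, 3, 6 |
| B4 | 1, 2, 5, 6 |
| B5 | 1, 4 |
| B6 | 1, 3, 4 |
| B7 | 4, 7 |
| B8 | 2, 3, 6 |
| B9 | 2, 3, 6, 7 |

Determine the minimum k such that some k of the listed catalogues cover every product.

Take {B1, B4, B9}. Their union is {1, 2, 3, 4, 5, 6, 7, 8}, which is all 8 products.
Only B4 contains 5, so B4 is forced; the remaining 4 products need at least 2 more catalogues (each remaining catalogue adds at most 3) — so at least 3 catalogues are needed, and 3 is optimal.

3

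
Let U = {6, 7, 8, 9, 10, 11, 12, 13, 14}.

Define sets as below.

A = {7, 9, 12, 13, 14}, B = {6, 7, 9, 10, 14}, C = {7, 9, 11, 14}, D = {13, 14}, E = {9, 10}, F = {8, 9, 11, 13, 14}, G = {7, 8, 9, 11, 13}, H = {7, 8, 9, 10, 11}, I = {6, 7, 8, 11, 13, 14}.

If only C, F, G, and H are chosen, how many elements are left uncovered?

Union of C, F, G, H = {7, 8, 9, 10, 11, 13, 14}.
Not covered: 6, 12 — 2 elements.

2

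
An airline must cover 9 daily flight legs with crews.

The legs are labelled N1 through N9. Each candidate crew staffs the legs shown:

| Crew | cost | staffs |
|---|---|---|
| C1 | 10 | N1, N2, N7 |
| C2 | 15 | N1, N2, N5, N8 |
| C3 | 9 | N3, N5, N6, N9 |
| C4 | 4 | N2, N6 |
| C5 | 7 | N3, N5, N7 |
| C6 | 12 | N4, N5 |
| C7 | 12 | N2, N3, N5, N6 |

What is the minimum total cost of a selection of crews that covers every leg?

43

C2, C3, C5, C6 together cover every leg (C2 ∪ C3 ∪ C5 ∪ C6 = {N1, N2, N3, N4, N5, N6, N7, N8, N9}); total cost 15 + 9 + 7 + 12 = 43.
The greedy pick C4, C5, C2, C3, C6 costs 47; no covering selection beats 43.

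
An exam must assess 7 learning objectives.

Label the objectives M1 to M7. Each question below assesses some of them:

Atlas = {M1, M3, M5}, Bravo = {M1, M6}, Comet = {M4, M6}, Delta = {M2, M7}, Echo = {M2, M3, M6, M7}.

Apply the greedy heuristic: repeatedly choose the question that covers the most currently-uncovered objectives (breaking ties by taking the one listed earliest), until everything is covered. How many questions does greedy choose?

3

Greedy: pick Echo (covers 4 new) → pick Atlas (covers 2 new) → pick Comet (covers 1 new). Total picks: 3.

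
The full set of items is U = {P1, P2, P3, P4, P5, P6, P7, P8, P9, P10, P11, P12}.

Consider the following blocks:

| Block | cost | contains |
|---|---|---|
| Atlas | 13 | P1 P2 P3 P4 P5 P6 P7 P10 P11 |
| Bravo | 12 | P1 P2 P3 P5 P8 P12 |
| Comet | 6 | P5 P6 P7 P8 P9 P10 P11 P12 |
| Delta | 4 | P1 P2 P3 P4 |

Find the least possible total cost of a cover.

Comet, Delta together cover every item (Comet ∪ Delta = {P1, P2, P3, P4, P5, P6, P7, P8, P9, P10, P11, P12}); total cost 6 + 4 = 10.
No covering selection has total cost below 10.

10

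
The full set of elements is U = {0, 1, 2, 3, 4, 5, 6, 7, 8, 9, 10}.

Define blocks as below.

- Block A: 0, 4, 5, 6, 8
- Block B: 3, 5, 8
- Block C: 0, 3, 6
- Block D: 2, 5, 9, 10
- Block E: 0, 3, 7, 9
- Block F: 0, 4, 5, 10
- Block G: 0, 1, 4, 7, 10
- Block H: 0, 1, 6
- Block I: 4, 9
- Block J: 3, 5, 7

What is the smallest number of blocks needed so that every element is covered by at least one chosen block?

A and B and D and G together: A ∪ B ∪ D ∪ G = {0, 1, 2, 3, 4, 5, 6, 7, 8, 9, 10} — every element is covered.
No 3 of the 10 blocks cover everything (all 120 combinations miss at least one element), so 4 is optimal.

4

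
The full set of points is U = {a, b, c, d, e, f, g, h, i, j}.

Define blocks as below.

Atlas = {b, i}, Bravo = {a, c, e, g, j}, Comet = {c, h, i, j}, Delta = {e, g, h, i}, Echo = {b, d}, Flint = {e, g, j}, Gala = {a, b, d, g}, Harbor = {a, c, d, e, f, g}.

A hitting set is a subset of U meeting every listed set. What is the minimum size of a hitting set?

The 3 points {b, e, h} hit every block.
No choice of 2 points meets every block, so 3 is the minimum.

3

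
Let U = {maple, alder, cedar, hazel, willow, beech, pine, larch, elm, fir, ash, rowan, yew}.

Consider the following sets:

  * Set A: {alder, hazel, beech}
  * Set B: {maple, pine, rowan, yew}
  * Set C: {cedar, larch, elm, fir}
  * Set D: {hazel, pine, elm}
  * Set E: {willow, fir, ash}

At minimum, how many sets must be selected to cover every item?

A, B, C, and E cover everything between them: the union {maple, alder, cedar, hazel, willow, beech, pine, larch, elm, fir, ash, rowan, yew} is all of U.
Each set has at most 4 items, and 3·4 = 12 < 13 — so at least 4 sets are needed, and 4 is optimal.

4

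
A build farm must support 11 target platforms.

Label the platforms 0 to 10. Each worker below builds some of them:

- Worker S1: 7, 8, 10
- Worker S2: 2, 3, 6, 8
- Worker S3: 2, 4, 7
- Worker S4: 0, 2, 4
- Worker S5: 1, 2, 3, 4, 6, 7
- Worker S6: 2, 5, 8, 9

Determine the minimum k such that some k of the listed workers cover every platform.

Take {S1, S4, S5, S6}. Their union is {0, 1, 2, 3, 4, 5, 6, 7, 8, 9, 10}, which is all 11 platforms.
No 3 of the 6 workers cover everything (all 20 combinations miss at least one platform), so 4 is optimal.

4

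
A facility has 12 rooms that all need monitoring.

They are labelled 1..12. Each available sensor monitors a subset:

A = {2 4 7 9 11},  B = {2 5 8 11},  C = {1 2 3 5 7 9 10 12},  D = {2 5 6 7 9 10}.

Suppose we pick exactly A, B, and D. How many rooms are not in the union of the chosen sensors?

3

Union of A, B, D = {2, 4, 5, 6, 7, 8, 9, 10, 11}.
Not covered: 1, 3, 12 — 3 rooms.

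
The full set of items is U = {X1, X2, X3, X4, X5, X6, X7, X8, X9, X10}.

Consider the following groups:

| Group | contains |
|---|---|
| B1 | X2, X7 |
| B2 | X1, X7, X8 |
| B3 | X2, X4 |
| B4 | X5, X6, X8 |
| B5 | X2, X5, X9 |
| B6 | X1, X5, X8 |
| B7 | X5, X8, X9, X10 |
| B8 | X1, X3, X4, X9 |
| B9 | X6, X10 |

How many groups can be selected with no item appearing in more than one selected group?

3

B2, B5, B9 are pairwise disjoint (B2={X1,X7,X8}; B5={X2,X5,X9}; B9={X6,X10}).
Every remaining group overlaps one of these, and no 4 of the listed groups are pairwise disjoint, so 3 is the maximum.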